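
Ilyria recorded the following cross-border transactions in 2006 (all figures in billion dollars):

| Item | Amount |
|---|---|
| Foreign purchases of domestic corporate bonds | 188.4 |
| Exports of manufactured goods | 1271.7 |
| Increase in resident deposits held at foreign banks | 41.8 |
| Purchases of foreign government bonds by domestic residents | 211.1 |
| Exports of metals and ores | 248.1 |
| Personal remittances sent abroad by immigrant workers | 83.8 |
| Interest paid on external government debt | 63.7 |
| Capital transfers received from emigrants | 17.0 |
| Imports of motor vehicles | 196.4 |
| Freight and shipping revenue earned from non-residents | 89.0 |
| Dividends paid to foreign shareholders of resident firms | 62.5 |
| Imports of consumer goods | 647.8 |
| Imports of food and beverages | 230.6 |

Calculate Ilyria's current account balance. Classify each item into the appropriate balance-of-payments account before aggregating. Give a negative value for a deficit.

Goods: -230.6 - 647.8 - 196.4 + 248.1 + 1271.7 = 445.0
Services: 89.0
Primary income: -63.7 - 62.5 = -126.2
Secondary income: -83.8
Current account = 445.0 + 89.0 + (-126.2) + (-83.8) = 324.0
(Excluded from the current account — financial account: foreign purchases of domestic corporate bonds 188.4, increase in resident deposits held at foreign banks 41.8, purchases of foreign government bonds by domestic residents 211.1; capital account: capital transfers received from emigrants 17.0.)

324.0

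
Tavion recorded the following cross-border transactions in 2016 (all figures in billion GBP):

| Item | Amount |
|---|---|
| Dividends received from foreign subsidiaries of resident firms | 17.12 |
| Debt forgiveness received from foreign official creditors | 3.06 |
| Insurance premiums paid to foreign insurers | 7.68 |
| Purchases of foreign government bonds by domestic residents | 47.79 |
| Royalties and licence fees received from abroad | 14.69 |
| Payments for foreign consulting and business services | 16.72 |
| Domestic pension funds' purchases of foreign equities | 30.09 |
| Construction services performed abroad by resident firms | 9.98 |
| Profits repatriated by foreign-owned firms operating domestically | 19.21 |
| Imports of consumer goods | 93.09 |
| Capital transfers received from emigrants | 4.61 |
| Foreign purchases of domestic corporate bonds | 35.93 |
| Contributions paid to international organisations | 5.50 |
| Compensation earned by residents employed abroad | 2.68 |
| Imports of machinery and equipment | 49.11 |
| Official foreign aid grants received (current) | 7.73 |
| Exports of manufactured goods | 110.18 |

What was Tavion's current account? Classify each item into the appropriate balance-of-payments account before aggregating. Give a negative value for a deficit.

-28.93

Goods: 110.18 - 93.09 - 49.11 = -32.02
Services: -16.72 + 9.98 + 14.69 - 7.68 = 0.27
Primary income: -19.21 + 2.68 + 17.12 = 0.59
Secondary income: -5.50 + 7.73 = 2.23
Current account = (-32.02) + 0.27 + 0.59 + 2.23 = -28.93
(Excluded from the current account — capital account: debt forgiveness received from foreign official creditors 3.06, capital transfers received from emigrants 4.61; financial account: purchases of foreign government bonds by domestic residents 47.79, domestic pension funds' purchases of foreign equities 30.09, foreign purchases of domestic corporate bonds 35.93.)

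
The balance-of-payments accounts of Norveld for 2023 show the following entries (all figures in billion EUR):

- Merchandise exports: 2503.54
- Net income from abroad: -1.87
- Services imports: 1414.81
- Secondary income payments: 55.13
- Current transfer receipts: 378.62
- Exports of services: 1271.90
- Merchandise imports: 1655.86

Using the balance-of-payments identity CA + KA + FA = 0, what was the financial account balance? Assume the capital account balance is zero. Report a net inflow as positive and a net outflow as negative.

-1026.39

Goods balance = 2503.54 - 1655.86 = 847.68
Services balance = 1271.90 - 1414.81 = -142.91
Trade balance (goods + services) = 847.68 + (-142.91) = 704.77
Net primary income = -1.87
Net secondary income = 378.62 - 55.13 = 323.49
Current account = 704.77 + (-1.87) + 323.49 = 1026.39
Financial account = -(1026.39) = -1026.39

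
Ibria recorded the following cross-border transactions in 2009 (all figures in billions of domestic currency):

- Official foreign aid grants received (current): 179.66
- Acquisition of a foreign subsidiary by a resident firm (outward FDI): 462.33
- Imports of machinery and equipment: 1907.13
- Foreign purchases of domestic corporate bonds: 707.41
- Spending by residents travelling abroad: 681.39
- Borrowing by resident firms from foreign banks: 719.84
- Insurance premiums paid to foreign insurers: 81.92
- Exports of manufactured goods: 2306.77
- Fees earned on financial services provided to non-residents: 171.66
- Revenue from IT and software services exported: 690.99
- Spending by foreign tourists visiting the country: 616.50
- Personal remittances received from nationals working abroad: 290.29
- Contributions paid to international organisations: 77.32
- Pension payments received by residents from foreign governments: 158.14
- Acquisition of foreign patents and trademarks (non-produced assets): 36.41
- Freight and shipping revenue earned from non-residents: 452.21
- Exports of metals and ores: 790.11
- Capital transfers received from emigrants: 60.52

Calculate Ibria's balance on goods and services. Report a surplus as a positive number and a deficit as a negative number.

2357.80

Goods: 790.11 - 1907.13 + 2306.77 = 1189.75
Services: 690.99 + 452.21 + 616.50 - 81.92 - 681.39 + 171.66 = 1168.05
Trade balance = 1189.75 + 1168.05 = 2357.80
(Excluded from the trade balance — secondary income: official foreign aid grants received (current) 179.66, personal remittances received from nationals working abroad 290.29, contributions paid to international organisations 77.32, pension payments received by residents from foreign governments 158.14; financial account: acquisition of a foreign subsidiary by a resident firm (outward FDI) 462.33, foreign purchases of domestic corporate bonds 707.41, borrowing by resident firms from foreign banks 719.84; capital account: acquisition of foreign patents and trademarks (non-produced assets) 36.41, capital transfers received from emigrants 60.52.)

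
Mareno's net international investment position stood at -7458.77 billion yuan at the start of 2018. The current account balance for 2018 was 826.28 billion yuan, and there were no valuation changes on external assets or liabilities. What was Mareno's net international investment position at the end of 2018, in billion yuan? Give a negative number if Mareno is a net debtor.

-6632.49

With no valuation effects, change in NIIP = current account = 826.28
End-of-year NIIP = -7458.77 + 826.28 = -6632.49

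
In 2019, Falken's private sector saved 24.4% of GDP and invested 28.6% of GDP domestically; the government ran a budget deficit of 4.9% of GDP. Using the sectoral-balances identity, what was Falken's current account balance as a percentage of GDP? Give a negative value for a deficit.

-9.1

By the sectoral-balances identity, CA = (S_private - I) + (T - G).
Private balance = 24.4 - 28.6 = -4.2
Government balance (T - G) = -4.9
CA = -4.2 + (-4.9) = -9.1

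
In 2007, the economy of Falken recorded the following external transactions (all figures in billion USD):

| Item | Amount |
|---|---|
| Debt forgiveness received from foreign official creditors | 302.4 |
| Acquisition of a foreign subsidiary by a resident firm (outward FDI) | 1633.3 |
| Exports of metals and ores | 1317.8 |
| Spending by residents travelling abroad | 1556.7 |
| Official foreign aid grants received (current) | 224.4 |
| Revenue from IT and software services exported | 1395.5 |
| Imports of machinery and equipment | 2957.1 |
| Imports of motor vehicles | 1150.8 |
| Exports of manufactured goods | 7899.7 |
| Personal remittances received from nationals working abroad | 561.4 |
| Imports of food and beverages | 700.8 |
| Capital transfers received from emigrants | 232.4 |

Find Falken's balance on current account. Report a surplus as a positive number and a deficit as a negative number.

Goods: -700.8 + 1317.8 - 1150.8 - 2957.1 + 7899.7 = 4408.8
Services: -1556.7 + 1395.5 = -161.2
Secondary income: 224.4 + 561.4 = 785.8
Current account = 4408.8 + (-161.2) + 785.8 = 5033.4
(Excluded from the current account — capital account: debt forgiveness received from foreign official creditors 302.4, capital transfers received from emigrants 232.4; financial account: acquisition of a foreign subsidiary by a resident firm (outward FDI) 1633.3.)

5033.4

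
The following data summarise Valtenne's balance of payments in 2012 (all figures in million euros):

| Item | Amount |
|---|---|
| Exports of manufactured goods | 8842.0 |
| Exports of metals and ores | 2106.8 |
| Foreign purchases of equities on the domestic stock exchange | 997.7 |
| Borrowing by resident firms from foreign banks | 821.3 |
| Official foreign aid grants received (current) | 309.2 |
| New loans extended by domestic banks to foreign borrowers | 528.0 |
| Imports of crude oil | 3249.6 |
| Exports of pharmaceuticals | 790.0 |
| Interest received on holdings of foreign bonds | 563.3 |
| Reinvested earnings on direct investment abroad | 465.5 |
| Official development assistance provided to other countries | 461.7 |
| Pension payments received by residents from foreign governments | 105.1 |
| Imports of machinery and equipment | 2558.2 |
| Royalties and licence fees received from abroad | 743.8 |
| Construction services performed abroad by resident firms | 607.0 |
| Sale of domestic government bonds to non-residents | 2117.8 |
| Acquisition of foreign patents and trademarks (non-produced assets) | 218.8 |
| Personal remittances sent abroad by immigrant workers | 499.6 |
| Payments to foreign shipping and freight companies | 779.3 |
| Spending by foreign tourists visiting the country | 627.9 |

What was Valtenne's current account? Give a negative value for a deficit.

Goods: 790.0 + 2106.8 + 8842.0 - 3249.6 - 2558.2 = 5931.0
Services: 627.9 - 779.3 + 607.0 + 743.8 = 1199.4
Primary income: 563.3 + 465.5 = 1028.8
Secondary income: -461.7 + 105.1 - 499.6 + 309.2 = -547.0
Current account = 5931.0 + 1199.4 + 1028.8 + (-547.0) = 7612.2
(Excluded from the current account — financial account: foreign purchases of equities on the domestic stock exchange 997.7, borrowing by resident firms from foreign banks 821.3, new loans extended by domestic banks to foreign borrowers 528.0, sale of domestic government bonds to non-residents 2117.8; capital account: acquisition of foreign patents and trademarks (non-produced assets) 218.8.)

7612.2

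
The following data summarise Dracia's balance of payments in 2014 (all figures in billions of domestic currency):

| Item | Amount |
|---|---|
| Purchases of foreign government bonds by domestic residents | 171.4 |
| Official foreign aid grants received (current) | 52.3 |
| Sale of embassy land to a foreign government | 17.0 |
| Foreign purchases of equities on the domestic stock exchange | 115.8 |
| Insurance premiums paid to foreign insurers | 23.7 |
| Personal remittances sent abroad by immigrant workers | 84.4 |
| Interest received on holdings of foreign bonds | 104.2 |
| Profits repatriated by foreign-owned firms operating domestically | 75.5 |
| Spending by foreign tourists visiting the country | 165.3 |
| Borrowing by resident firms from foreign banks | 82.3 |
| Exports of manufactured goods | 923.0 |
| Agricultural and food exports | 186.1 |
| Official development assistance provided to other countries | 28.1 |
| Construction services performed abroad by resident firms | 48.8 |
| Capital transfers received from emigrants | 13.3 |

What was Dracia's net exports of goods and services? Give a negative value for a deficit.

Goods: 186.1 + 923.0 = 1109.1
Services: 48.8 - 23.7 + 165.3 = 190.4
Trade balance = 1109.1 + 190.4 = 1299.5
(Excluded from the trade balance — financial account: purchases of foreign government bonds by domestic residents 171.4, foreign purchases of equities on the domestic stock exchange 115.8, borrowing by resident firms from foreign banks 82.3; secondary income: official foreign aid grants received (current) 52.3, personal remittances sent abroad by immigrant workers 84.4, official development assistance provided to other countries 28.1; capital account: sale of embassy land to a foreign government 17.0, capital transfers received from emigrants 13.3; primary income: interest received on holdings of foreign bonds 104.2, profits repatriated by foreign-owned firms operating domestically 75.5.)

1299.5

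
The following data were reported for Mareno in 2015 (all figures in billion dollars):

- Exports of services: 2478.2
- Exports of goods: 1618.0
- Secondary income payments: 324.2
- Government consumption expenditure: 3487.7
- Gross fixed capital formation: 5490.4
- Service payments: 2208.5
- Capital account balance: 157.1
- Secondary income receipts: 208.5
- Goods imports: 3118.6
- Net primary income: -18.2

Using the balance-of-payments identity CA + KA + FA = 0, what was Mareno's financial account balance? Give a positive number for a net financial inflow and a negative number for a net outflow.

1207.7

Goods balance = 1618.0 - 3118.6 = -1500.6
Services balance = 2478.2 - 2208.5 = 269.7
Trade balance (goods + services) = -1500.6 + 269.7 = -1230.9
Net primary income = -18.2
Net secondary income = 208.5 - 324.2 = -115.7
Current account = -1230.9 + (-18.2) + (-115.7) = -1364.8
Financial account = -(-1364.8 + 157.1) = 1207.7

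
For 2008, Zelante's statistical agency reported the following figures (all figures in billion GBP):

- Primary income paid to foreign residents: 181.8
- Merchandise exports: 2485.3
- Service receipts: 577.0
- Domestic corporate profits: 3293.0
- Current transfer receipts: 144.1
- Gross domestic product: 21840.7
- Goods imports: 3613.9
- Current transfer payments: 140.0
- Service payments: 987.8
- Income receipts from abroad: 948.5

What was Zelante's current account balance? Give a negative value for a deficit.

Goods balance = 2485.3 - 3613.9 = -1128.6
Services balance = 577.0 - 987.8 = -410.8
Trade balance (goods + services) = -1128.6 + (-410.8) = -1539.4
Net primary income = 948.5 - 181.8 = 766.7
Net secondary income = 144.1 - 140.0 = 4.1
Current account = -1539.4 + 766.7 + 4.1 = -768.6

-768.6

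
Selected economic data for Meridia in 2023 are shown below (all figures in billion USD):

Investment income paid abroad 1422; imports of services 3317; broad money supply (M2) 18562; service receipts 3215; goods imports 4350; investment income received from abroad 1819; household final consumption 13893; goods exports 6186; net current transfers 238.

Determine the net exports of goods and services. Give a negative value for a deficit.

1734

Goods balance = 6186 - 4350 = 1836
Services balance = 3215 - 3317 = -102
Trade balance (goods + services) = 1836 + (-102) = 1734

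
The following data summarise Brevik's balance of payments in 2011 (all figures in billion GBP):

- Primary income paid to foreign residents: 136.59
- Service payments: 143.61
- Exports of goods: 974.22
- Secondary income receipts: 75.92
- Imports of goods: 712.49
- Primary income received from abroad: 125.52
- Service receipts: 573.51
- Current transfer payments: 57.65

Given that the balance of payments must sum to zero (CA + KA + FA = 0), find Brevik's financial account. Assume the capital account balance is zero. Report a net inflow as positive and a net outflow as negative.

-698.83

Goods balance = 974.22 - 712.49 = 261.73
Services balance = 573.51 - 143.61 = 429.90
Trade balance (goods + services) = 261.73 + 429.90 = 691.63
Net primary income = 125.52 - 136.59 = -11.07
Net secondary income = 75.92 - 57.65 = 18.27
Current account = 691.63 + (-11.07) + 18.27 = 698.83
Financial account = -(698.83) = -698.83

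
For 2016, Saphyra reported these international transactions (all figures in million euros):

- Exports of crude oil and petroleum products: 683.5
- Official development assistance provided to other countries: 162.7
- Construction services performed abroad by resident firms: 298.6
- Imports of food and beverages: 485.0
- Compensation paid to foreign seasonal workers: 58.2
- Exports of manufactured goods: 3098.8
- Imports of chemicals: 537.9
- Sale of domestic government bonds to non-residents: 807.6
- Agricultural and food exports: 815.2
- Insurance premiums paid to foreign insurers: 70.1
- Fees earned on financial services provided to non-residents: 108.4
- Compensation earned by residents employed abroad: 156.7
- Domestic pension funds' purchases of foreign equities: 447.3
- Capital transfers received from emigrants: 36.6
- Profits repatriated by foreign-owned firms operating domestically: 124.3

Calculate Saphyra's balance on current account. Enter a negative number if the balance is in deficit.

Goods: 683.5 + 815.2 - 537.9 - 485.0 + 3098.8 = 3574.6
Services: 108.4 + 298.6 - 70.1 = 336.9
Primary income: -58.2 + 156.7 - 124.3 = -25.8
Secondary income: -162.7
Current account = 3574.6 + 336.9 + (-25.8) + (-162.7) = 3723.0
(Excluded from the current account — financial account: sale of domestic government bonds to non-residents 807.6, domestic pension funds' purchases of foreign equities 447.3; capital account: capital transfers received from emigrants 36.6.)

3723.0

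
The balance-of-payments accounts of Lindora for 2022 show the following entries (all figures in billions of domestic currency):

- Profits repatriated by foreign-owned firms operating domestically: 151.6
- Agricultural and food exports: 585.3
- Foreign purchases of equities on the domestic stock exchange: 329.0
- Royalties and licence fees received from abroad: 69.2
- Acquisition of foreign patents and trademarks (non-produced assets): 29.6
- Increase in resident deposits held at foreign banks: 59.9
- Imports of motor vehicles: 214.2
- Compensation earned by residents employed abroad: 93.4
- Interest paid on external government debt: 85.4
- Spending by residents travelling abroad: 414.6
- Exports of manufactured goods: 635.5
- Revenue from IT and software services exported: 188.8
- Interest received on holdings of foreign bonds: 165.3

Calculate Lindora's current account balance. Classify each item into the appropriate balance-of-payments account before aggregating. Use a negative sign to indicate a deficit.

871.7

Goods: -214.2 + 585.3 + 635.5 = 1006.6
Services: 69.2 - 414.6 + 188.8 = -156.6
Primary income: -85.4 + 93.4 + 165.3 - 151.6 = 21.7
Current account = 1006.6 + (-156.6) + 21.7 = 871.7
(Excluded from the current account — financial account: foreign purchases of equities on the domestic stock exchange 329.0, increase in resident deposits held at foreign banks 59.9; capital account: acquisition of foreign patents and trademarks (non-produced assets) 29.6.)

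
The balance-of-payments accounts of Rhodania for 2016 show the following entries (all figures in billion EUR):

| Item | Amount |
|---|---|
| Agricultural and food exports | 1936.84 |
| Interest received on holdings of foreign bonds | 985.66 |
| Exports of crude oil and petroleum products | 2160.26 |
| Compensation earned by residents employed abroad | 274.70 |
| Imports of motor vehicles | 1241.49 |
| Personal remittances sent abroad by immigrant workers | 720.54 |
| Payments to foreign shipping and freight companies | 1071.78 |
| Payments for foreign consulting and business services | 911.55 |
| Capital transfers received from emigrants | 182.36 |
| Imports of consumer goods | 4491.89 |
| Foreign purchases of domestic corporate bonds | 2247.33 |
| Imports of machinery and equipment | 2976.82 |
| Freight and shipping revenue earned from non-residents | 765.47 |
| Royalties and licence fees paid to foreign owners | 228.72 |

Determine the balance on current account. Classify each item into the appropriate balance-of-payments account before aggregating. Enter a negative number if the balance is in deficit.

-5519.86

Goods: -1241.49 + 1936.84 - 4491.89 + 2160.26 - 2976.82 = -4613.10
Services: -911.55 - 228.72 - 1071.78 + 765.47 = -1446.58
Primary income: 985.66 + 274.70 = 1260.36
Secondary income: -720.54
Current account = (-4613.10) + (-1446.58) + 1260.36 + (-720.54) = -5519.86
(Excluded from the current account — capital account: capital transfers received from emigrants 182.36; financial account: foreign purchases of domestic corporate bonds 2247.33.)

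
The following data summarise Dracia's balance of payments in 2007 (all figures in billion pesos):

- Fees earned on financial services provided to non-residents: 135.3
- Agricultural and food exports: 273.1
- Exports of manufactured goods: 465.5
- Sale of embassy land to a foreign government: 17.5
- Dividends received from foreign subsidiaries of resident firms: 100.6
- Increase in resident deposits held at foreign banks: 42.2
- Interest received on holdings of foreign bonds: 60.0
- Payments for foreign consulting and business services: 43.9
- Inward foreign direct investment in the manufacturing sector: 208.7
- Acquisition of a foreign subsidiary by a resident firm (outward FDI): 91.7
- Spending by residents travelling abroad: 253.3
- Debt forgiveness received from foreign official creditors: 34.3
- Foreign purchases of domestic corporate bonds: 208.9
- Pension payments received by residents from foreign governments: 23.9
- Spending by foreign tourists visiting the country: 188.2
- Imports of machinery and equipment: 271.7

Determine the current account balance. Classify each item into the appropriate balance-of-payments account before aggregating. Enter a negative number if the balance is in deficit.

Goods: 465.5 - 271.7 + 273.1 = 466.9
Services: 135.3 - 253.3 + 188.2 - 43.9 = 26.3
Primary income: 100.6 + 60.0 = 160.6
Secondary income: 23.9
Current account = 466.9 + 26.3 + 160.6 + 23.9 = 677.7
(Excluded from the current account — capital account: sale of embassy land to a foreign government 17.5, debt forgiveness received from foreign official creditors 34.3; financial account: increase in resident deposits held at foreign banks 42.2, inward foreign direct investment in the manufacturing sector 208.7, acquisition of a foreign subsidiary by a resident firm (outward FDI) 91.7, foreign purchases of domestic corporate bonds 208.9.)

677.7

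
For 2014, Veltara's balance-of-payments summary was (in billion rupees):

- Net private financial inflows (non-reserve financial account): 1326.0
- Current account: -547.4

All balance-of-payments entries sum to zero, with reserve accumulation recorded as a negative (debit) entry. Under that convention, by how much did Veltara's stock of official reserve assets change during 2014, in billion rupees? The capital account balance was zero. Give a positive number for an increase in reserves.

778.6

Official reserve transactions balance = -((-547.4) + 1326.0) = -778.6
An accumulation of reserves is recorded as a debit (negative entry), so the change in the stock of reserves is the negative of that balance.
Change in official reserves = -(-778.6) = 778.6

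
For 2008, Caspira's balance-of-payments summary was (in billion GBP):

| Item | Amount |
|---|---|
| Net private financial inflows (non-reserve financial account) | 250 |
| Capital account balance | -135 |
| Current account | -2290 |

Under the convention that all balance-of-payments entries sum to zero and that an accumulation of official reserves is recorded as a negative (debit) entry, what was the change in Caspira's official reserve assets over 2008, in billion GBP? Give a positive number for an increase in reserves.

-2175

Official reserve transactions balance = -((-2290) + (-135) + 250) = 2175
An accumulation of reserves is recorded as a debit (negative entry), so the change in the stock of reserves is the negative of that balance.
Change in official reserves = -(2175) = -2175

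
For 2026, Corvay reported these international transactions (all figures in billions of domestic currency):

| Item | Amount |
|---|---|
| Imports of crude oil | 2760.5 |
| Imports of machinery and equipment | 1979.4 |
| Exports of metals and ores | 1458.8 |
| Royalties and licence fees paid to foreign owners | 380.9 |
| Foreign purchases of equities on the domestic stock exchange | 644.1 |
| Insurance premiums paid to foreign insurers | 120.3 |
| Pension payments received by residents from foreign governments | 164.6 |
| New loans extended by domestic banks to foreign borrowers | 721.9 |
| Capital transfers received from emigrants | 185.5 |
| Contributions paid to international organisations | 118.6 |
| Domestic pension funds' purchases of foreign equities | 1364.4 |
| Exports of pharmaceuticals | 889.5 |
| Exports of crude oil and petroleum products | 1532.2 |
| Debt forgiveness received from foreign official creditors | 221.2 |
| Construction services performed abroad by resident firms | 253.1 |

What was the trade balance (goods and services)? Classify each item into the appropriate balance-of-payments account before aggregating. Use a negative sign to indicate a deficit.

Goods: -1979.4 + 889.5 - 2760.5 + 1532.2 + 1458.8 = -859.4
Services: -380.9 + 253.1 - 120.3 = -248.1
Trade balance = -859.4 + (-248.1) = -1107.5
(Excluded from the trade balance — financial account: foreign purchases of equities on the domestic stock exchange 644.1, new loans extended by domestic banks to foreign borrowers 721.9, domestic pension funds' purchases of foreign equities 1364.4; secondary income: pension payments received by residents from foreign governments 164.6, contributions paid to international organisations 118.6; capital account: capital transfers received from emigrants 185.5, debt forgiveness received from foreign official creditors 221.2.)

-1107.5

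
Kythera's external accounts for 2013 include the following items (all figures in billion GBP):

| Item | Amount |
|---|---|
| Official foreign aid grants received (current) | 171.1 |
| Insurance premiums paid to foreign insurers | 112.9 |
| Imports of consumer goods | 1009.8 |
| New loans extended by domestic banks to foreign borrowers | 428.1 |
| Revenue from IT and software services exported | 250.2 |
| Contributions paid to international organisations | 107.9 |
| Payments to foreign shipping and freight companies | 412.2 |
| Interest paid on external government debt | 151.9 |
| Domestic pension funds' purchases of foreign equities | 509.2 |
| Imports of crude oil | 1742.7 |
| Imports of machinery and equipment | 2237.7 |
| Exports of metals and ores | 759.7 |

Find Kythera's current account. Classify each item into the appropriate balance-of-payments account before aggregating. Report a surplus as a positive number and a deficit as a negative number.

Goods: -1742.7 + 759.7 - 1009.8 - 2237.7 = -4230.5
Services: -412.2 - 112.9 + 250.2 = -274.9
Primary income: -151.9
Secondary income: 171.1 - 107.9 = 63.2
Current account = (-4230.5) + (-274.9) + (-151.9) + 63.2 = -4594.1
(Excluded from the current account — financial account: new loans extended by domestic banks to foreign borrowers 428.1, domestic pension funds' purchases of foreign equities 509.2.)

-4594.1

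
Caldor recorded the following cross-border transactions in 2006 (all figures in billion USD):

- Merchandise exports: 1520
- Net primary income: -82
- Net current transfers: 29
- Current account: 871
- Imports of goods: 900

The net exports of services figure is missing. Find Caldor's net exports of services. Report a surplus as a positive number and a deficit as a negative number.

Current account = goods balance + services balance + net primary income + net secondary income
Sum of the known components = 567
Net exports of services = CA - (known components) = 871 - 567 = 304

304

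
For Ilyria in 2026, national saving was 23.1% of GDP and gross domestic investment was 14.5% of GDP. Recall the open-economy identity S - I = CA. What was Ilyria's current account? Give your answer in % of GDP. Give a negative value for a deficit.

8.6

S - I = CA (net lending to the rest of the world).
CA = S - I = 23.1 - 14.5 = 8.6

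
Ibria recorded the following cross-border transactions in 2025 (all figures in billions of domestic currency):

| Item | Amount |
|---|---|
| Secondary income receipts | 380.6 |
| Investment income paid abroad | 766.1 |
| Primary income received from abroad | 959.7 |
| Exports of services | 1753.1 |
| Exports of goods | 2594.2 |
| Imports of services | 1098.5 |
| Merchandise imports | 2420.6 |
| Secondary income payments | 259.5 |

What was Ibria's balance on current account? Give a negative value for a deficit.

Goods balance = 2594.2 - 2420.6 = 173.6
Services balance = 1753.1 - 1098.5 = 654.6
Trade balance (goods + services) = 173.6 + 654.6 = 828.2
Net primary income = 959.7 - 766.1 = 193.6
Net secondary income = 380.6 - 259.5 = 121.1
Current account = 828.2 + 193.6 + 121.1 = 1142.9

1142.9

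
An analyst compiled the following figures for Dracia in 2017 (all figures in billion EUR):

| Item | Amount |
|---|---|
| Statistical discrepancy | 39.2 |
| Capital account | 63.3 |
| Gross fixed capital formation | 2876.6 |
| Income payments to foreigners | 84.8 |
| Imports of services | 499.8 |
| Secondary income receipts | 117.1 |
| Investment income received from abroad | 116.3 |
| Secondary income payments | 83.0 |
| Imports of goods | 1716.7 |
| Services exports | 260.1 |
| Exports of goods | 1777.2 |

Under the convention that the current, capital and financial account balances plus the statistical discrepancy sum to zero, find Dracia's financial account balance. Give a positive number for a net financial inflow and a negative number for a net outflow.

11.1

Goods balance = 1777.2 - 1716.7 = 60.5
Services balance = 260.1 - 499.8 = -239.7
Trade balance (goods + services) = 60.5 + (-239.7) = -179.2
Net primary income = 116.3 - 84.8 = 31.5
Net secondary income = 117.1 - 83.0 = 34.1
Current account = -179.2 + 31.5 + 34.1 = -113.6
Financial account = -(-113.6 + 63.3 + 39.2) = 11.1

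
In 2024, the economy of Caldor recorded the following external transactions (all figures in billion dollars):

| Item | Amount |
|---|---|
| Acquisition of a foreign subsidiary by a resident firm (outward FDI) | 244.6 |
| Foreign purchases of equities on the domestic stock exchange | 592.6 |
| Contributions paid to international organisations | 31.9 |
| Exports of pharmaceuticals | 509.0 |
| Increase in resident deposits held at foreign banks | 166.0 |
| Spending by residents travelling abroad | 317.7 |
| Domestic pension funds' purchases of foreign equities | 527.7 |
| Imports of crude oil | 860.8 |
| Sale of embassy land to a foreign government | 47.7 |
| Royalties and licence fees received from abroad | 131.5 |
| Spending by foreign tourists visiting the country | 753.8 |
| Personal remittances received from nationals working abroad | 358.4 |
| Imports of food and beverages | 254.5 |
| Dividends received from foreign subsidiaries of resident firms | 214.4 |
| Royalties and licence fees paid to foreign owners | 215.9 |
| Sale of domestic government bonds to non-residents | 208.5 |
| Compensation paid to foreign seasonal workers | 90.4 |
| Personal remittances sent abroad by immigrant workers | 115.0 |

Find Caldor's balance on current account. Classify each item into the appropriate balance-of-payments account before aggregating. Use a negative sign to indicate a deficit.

80.9

Goods: 509.0 - 254.5 - 860.8 = -606.3
Services: 131.5 - 317.7 + 753.8 - 215.9 = 351.7
Primary income: 214.4 - 90.4 = 124.0
Secondary income: 358.4 - 31.9 - 115.0 = 211.5
Current account = (-606.3) + 351.7 + 124.0 + 211.5 = 80.9
(Excluded from the current account — financial account: acquisition of a foreign subsidiary by a resident firm (outward FDI) 244.6, foreign purchases of equities on the domestic stock exchange 592.6, increase in resident deposits held at foreign banks 166.0, domestic pension funds' purchases of foreign equities 527.7, sale of domestic government bonds to non-residents 208.5; capital account: sale of embassy land to a foreign government 47.7.)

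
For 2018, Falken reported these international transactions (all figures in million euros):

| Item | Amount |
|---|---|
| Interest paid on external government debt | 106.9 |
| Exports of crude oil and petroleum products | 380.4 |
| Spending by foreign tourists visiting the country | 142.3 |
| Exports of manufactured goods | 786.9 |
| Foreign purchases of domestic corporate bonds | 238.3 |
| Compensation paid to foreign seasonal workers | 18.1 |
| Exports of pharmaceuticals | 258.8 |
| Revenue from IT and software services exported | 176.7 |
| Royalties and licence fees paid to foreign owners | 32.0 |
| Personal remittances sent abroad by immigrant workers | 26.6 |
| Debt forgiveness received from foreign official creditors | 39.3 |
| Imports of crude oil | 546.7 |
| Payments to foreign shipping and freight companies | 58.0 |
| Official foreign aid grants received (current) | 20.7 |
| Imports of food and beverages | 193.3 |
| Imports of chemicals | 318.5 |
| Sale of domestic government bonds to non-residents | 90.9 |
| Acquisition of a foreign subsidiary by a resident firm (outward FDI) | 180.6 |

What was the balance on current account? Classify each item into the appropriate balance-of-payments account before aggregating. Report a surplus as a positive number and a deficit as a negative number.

465.7

Goods: 380.4 - 318.5 + 786.9 - 193.3 - 546.7 + 258.8 = 367.6
Services: -58.0 + 142.3 - 32.0 + 176.7 = 229.0
Primary income: -106.9 - 18.1 = -125.0
Secondary income: 20.7 - 26.6 = -5.9
Current account = 367.6 + 229.0 + (-125.0) + (-5.9) = 465.7
(Excluded from the current account — financial account: foreign purchases of domestic corporate bonds 238.3, sale of domestic government bonds to non-residents 90.9, acquisition of a foreign subsidiary by a resident firm (outward FDI) 180.6; capital account: debt forgiveness received from foreign official creditors 39.3.)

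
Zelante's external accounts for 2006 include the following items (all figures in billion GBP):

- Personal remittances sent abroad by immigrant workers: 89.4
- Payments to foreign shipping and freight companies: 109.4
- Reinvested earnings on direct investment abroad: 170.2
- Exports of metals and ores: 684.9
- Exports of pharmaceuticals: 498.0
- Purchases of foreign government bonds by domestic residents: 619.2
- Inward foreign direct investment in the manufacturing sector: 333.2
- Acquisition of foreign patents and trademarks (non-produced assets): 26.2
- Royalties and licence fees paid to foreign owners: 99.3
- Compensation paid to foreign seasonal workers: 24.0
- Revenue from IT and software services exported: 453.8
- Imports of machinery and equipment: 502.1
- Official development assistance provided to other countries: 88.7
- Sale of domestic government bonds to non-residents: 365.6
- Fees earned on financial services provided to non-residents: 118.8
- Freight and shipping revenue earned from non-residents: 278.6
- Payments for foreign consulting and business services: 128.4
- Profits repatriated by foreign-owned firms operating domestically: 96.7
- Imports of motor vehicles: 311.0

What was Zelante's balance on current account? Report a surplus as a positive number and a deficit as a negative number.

Goods: 498.0 - 311.0 - 502.1 + 684.9 = 369.8
Services: -128.4 + 118.8 - 109.4 + 453.8 - 99.3 + 278.6 = 514.1
Primary income: -24.0 - 96.7 + 170.2 = 49.5
Secondary income: -88.7 - 89.4 = -178.1
Current account = 369.8 + 514.1 + 49.5 + (-178.1) = 755.3
(Excluded from the current account — financial account: purchases of foreign government bonds by domestic residents 619.2, inward foreign direct investment in the manufacturing sector 333.2, sale of domestic government bonds to non-residents 365.6; capital account: acquisition of foreign patents and trademarks (non-produced assets) 26.2.)

755.3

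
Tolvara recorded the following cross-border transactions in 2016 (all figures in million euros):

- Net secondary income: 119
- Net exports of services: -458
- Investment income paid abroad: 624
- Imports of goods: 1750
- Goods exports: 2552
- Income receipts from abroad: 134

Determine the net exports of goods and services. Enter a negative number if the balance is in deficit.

344

Goods balance = 2552 - 1750 = 802
Services balance = -458
Trade balance (goods + services) = 802 + (-458) = 344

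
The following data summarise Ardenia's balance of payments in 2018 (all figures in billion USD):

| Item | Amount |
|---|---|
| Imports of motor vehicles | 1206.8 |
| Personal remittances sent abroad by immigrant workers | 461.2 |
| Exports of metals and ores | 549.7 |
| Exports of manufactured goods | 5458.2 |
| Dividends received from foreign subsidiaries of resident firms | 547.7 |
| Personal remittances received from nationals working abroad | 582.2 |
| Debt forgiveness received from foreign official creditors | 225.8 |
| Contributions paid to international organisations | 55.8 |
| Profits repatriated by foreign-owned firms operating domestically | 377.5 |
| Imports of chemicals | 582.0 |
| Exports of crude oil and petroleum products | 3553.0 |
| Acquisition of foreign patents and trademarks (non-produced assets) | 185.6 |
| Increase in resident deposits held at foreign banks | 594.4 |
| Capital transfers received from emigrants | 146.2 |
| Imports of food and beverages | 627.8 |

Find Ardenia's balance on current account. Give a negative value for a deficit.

7379.7

Goods: 3553.0 - 582.0 - 1206.8 + 549.7 - 627.8 + 5458.2 = 7144.3
Primary income: -377.5 + 547.7 = 170.2
Secondary income: -461.2 - 55.8 + 582.2 = 65.2
Current account = 7144.3 + 170.2 + 65.2 = 7379.7
(Excluded from the current account — capital account: debt forgiveness received from foreign official creditors 225.8, acquisition of foreign patents and trademarks (non-produced assets) 185.6, capital transfers received from emigrants 146.2; financial account: increase in resident deposits held at foreign banks 594.4.)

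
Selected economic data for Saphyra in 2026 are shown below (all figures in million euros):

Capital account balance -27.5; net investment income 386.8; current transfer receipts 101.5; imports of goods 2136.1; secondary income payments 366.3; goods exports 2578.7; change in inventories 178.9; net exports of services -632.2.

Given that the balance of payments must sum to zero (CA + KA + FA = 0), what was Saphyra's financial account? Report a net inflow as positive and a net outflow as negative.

95.1

Goods balance = 2578.7 - 2136.1 = 442.6
Services balance = -632.2
Trade balance (goods + services) = 442.6 + (-632.2) = -189.6
Net primary income = 386.8
Net secondary income = 101.5 - 366.3 = -264.8
Current account = -189.6 + 386.8 + (-264.8) = -67.6
Financial account = -(-67.6 + (-27.5)) = 95.1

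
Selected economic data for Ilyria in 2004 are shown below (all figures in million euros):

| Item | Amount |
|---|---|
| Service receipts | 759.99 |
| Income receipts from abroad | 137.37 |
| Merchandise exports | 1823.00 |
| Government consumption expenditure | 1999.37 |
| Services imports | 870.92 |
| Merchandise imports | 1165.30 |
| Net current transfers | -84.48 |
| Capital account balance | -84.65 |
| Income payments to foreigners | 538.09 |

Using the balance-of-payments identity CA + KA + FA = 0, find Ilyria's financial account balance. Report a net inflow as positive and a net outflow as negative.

Goods balance = 1823.00 - 1165.30 = 657.70
Services balance = 759.99 - 870.92 = -110.93
Trade balance (goods + services) = 657.70 + (-110.93) = 546.77
Net primary income = 137.37 - 538.09 = -400.72
Net secondary income = -84.48
Current account = 546.77 + (-400.72) + (-84.48) = 61.57
Financial account = -(61.57 + (-84.65)) = 23.08

23.08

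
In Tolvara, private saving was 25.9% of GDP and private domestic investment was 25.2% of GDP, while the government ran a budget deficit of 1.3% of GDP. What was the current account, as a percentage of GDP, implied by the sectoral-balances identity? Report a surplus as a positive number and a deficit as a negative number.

-0.6

By the sectoral-balances identity, CA = (S_private - I) + (T - G).
Private balance = 25.9 - 25.2 = 0.7
Government balance (T - G) = -1.3
CA = 0.7 + (-1.3) = -0.6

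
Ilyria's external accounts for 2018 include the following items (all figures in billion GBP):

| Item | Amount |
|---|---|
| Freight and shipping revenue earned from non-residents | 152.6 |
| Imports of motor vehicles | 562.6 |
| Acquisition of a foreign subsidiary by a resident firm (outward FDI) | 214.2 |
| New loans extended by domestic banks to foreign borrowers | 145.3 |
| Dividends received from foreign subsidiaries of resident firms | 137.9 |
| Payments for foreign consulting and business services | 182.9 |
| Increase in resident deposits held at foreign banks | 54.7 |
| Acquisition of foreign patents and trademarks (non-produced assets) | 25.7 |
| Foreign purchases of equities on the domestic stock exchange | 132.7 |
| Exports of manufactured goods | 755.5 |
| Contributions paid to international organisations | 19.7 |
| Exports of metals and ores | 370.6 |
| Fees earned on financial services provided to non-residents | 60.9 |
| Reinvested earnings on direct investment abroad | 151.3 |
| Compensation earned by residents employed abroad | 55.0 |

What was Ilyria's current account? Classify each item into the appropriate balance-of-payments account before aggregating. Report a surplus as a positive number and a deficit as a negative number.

918.6

Goods: 370.6 - 562.6 + 755.5 = 563.5
Services: 60.9 + 152.6 - 182.9 = 30.6
Primary income: 55.0 + 151.3 + 137.9 = 344.2
Secondary income: -19.7
Current account = 563.5 + 30.6 + 344.2 + (-19.7) = 918.6
(Excluded from the current account — financial account: acquisition of a foreign subsidiary by a resident firm (outward FDI) 214.2, new loans extended by domestic banks to foreign borrowers 145.3, increase in resident deposits held at foreign banks 54.7, foreign purchases of equities on the domestic stock exchange 132.7; capital account: acquisition of foreign patents and trademarks (non-produced assets) 25.7.)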